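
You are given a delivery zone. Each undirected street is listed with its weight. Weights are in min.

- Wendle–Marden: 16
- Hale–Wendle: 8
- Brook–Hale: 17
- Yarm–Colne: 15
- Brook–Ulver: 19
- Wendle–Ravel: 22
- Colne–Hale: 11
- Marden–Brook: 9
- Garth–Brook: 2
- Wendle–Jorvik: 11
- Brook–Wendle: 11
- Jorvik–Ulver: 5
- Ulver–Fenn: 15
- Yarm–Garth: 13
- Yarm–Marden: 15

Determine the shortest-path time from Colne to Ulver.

Compare a few routes:
Colne–Hale–Wendle–Jorvik–Ulver: 11+8+11+5 = 35
Colne–Hale–Brook–Ulver: 11+17+19 = 47
Cheapest is Colne–Hale–Wendle–Jorvik–Ulver at 35 min.

35 min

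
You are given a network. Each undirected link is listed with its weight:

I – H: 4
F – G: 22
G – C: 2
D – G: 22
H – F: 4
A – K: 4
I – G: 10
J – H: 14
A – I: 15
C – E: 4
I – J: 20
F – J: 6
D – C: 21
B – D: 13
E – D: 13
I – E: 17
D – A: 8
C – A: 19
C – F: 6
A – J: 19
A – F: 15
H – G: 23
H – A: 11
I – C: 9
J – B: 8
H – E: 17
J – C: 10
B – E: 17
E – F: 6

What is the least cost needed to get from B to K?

Shortest distances from B:
B: 0
J: 8  (via B)
D: 13  (via B)
F: 14  (via J)
E: 17  (via B)
C: 18  (via J)
H: 18  (via F)
G: 20  (via C)
A: 21  (via D)
I: 22  (via H)
K: 25  (via A)
Shortest route: B → D → A → K = 25.

25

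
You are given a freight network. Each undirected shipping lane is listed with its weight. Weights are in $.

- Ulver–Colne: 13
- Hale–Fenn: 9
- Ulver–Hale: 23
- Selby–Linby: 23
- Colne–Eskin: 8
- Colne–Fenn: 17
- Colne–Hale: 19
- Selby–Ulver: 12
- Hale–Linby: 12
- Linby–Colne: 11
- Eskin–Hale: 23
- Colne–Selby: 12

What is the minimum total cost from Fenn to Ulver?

Compare a few routes:
Fenn → Colne → Ulver: 17+13 = 30
Fenn → Hale → Ulver: 9+23 = 32
The minimum is $30 via Fenn → Colne → Ulver.

$30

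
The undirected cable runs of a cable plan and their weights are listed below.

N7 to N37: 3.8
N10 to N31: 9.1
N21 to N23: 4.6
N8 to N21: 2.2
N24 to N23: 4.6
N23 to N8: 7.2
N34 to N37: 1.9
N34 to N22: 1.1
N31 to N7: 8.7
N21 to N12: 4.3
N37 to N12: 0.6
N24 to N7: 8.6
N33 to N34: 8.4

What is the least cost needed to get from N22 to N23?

Settle nodes by increasing distance from N22:
N22: 0
N34: 1.1  (via N22)
N37: 3  (via N34)
N12: 3.6  (via N37)
N7: 6.8  (via N37)
N21: 7.9  (via N12)
N33: 9.5  (via N34)
N8: 10.1  (via N21)
N23: 12.5  (via N21)
Shortest route: N22 → N34 → N37 → N12 → N21 → N23 = 12.5.

12.5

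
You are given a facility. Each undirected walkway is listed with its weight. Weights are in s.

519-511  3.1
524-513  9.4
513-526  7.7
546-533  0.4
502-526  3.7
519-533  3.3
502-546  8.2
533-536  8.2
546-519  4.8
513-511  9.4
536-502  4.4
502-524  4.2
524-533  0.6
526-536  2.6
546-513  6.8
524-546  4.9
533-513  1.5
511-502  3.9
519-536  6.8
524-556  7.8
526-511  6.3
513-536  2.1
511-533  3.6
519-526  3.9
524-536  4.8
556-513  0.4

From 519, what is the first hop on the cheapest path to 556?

Enumerating some paths:
519–533–513–556: 3.3+1.5+0.4 = 5.2
519–546–533–513–556: 4.8+0.4+1.5+0.4 = 7.1
519–511–533–513–556: 3.1+3.6+1.5+0.4 = 8.6
The minimum is 5.2 s via 519–533–513–556.
So from 519 the first move is to 533.

533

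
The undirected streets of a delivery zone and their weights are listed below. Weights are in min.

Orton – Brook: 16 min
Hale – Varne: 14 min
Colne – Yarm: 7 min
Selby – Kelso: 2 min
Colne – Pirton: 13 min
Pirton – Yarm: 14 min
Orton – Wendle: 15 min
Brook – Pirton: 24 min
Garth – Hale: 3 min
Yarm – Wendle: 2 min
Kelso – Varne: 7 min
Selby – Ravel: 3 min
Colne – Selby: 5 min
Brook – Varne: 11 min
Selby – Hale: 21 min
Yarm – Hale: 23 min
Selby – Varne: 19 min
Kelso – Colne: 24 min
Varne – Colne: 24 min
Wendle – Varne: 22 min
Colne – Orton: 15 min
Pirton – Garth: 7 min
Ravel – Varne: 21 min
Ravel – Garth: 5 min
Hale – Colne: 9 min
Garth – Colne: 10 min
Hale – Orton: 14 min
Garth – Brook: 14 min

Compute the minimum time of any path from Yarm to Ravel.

Candidate routes:
Yarm → Colne → Selby → Ravel: 7+5+3 = 15
Yarm → Colne → Garth → Ravel: 7+10+5 = 22
The minimum is 15 min via Yarm → Colne → Selby → Ravel.

15 min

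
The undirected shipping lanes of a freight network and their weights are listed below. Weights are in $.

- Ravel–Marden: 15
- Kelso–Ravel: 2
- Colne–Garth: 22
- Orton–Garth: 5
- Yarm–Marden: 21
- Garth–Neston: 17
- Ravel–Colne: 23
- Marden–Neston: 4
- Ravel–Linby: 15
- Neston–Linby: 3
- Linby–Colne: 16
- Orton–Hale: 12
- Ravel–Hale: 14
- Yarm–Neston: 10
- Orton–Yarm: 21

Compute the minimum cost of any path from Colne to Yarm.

Candidate routes:
Colne → Linby → Neston → Marden → Yarm: 16+3+4+21 = 44
Colne → Garth → Orton → Yarm: 22+5+21 = 48
Colne → Linby → Neston → Yarm: 16+3+10 = 29
The minimum is $29 via Colne → Linby → Neston → Yarm.

$29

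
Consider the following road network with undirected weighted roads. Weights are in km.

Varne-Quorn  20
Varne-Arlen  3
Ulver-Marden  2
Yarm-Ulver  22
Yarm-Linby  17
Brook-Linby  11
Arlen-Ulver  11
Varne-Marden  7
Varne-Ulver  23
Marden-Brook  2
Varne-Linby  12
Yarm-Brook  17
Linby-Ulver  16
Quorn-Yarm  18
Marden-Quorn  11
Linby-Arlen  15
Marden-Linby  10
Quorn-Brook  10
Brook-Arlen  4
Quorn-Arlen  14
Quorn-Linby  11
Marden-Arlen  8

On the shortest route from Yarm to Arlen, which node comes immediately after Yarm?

Brook

Compare a few routes:
Yarm - Brook - Marden - Arlen: 17+2+8 = 27
Yarm - Brook - Arlen: 17+4 = 21
The minimum is 21 km via Yarm - Brook - Arlen.
So from Yarm the first move is to Brook.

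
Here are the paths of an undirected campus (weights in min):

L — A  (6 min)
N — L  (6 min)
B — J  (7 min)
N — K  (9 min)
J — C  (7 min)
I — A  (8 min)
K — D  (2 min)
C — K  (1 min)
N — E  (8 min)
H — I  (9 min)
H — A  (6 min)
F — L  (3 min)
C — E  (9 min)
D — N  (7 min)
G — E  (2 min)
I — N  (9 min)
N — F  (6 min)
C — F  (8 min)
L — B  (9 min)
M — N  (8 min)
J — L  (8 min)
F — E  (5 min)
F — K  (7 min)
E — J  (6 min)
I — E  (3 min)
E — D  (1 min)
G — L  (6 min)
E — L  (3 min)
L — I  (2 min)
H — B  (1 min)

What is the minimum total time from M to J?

22 min

Running Dijkstra from M:
M: 0
N: 8  (via M)
F: 14  (via N)
L: 14  (via N)
D: 15  (via N)
E: 16  (via N)
I: 16  (via L)
K: 17  (via N)
C: 18  (via K)
G: 18  (via E)
A: 20  (via L)
J: 22  (via L)
Shortest route: M → N → L → J = 22 min.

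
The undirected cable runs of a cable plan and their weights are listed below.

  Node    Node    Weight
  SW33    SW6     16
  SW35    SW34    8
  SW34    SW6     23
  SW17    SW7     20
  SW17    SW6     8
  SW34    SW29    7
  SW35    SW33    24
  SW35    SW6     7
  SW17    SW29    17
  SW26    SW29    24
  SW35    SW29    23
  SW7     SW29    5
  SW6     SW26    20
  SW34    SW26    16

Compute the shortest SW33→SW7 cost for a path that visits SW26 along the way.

Best SW33 to SW26: SW33 → SW6 → SW26 costing 36
Best SW26 to SW7: SW26 → SW34 → SW29 → SW7 costing 28
Total via SW26: 36 + 28 = 64.

64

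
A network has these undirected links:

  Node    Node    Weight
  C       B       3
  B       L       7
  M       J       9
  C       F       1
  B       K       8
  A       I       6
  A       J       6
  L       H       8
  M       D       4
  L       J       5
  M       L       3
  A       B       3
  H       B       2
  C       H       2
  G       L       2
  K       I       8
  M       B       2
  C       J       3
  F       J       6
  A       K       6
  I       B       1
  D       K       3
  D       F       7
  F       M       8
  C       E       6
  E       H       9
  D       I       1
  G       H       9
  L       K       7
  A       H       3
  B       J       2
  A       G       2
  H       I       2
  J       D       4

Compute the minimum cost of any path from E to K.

Candidate routes:
E → C → H → B → I → D → K: 6+2+2+1+1+3 = 15
E → H → I → D → K: 9+2+1+3 = 15
E → C → H → I → D → K: 6+2+2+1+3 = 14
Cheapest is E → C → H → I → D → K at 14.

14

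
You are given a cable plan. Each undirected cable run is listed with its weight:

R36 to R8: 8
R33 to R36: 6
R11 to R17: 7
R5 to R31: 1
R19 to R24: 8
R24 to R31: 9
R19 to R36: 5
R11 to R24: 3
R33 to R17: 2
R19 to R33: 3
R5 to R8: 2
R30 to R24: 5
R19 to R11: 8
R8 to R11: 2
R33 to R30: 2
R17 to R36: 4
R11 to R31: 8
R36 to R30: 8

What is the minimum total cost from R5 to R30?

12

Running Dijkstra from R5:
R5: 0
R31: 1  (via R5)
R8: 2  (via R5)
R11: 4  (via R8)
R24: 7  (via R11)
R36: 10  (via R8)
R17: 11  (via R11)
R19: 12  (via R11)
R30: 12  (via R24)
Shortest route: R5–R8–R11–R24–R30 = 12.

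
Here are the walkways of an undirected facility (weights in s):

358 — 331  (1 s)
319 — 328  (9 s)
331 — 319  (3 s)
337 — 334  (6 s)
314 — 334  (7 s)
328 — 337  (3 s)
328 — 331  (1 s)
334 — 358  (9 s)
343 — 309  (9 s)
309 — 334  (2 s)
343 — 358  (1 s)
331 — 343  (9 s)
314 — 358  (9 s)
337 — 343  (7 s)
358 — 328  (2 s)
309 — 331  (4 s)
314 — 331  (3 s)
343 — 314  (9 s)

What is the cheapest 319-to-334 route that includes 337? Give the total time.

Shortest 319→337: 319–331–328–337 = 7
Shortest 337→334: 337–334 = 6
Total via 337: 7 + 6 = 13 s.

13 s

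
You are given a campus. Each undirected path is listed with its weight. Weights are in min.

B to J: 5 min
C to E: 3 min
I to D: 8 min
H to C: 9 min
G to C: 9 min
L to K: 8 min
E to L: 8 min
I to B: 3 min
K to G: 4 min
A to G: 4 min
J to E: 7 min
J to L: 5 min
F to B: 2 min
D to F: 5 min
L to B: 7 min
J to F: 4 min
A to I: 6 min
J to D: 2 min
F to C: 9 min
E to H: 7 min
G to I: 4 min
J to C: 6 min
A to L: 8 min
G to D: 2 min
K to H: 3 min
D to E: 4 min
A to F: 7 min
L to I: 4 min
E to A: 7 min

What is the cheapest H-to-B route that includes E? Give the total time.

18 min

Best H to E: H → E costing 7
Shortest E→B: E → D → J → B = 11
Total via E: 7 + 11 = 18 min.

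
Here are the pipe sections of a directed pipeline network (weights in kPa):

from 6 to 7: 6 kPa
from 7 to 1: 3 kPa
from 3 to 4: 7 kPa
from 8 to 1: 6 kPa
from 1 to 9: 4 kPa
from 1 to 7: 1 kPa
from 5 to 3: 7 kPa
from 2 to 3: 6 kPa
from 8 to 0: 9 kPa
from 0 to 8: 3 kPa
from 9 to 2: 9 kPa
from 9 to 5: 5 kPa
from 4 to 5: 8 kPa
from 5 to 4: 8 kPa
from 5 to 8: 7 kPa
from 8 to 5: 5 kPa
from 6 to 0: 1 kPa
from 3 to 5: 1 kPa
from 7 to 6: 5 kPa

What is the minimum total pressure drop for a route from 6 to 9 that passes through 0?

14 kPa

Best 6 to 0: 6–0 costing 1
Best 0 to 9: 0–8–1–9 costing 13
Total via 0: 1 + 13 = 14 kPa.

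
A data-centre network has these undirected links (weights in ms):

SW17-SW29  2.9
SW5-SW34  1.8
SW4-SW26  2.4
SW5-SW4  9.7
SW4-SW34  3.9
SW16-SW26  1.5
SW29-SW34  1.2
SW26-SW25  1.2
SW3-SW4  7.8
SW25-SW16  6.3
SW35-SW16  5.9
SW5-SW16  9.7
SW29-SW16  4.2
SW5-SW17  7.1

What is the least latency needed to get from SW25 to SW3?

Settle nodes by increasing distance from SW25:
SW25: 0
SW26: 1.2  (via SW25)
SW16: 2.7  (via SW26)
SW4: 3.6  (via SW26)
SW29: 6.9  (via SW16)
SW34: 7.5  (via SW4)
SW35: 8.6  (via SW16)
SW5: 9.3  (via SW34)
SW17: 9.8  (via SW29)
SW3: 11.4  (via SW4)
Shortest route: SW25 → SW26 → SW4 → SW3 = 11.4 ms.

11.4 ms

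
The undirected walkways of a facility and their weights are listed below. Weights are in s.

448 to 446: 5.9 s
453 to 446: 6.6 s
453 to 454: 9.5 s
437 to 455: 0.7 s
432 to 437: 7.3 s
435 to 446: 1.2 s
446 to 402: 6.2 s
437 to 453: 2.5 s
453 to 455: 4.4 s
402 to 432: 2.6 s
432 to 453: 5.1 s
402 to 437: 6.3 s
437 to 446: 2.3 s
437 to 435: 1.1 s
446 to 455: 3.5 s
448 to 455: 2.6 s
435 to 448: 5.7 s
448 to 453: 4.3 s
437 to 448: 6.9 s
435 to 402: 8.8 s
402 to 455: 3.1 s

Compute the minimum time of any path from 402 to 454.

15.8 s

Shortest distances from 402:
402: 0
432: 2.6  (via 402)
455: 3.1  (via 402)
437: 3.8  (via 455)
435: 4.9  (via 437)
448: 5.7  (via 455)
446: 6.1  (via 437)
453: 6.3  (via 437)
454: 15.8  (via 453)
Shortest route: 402 → 455 → 437 → 453 → 454 = 15.8 s.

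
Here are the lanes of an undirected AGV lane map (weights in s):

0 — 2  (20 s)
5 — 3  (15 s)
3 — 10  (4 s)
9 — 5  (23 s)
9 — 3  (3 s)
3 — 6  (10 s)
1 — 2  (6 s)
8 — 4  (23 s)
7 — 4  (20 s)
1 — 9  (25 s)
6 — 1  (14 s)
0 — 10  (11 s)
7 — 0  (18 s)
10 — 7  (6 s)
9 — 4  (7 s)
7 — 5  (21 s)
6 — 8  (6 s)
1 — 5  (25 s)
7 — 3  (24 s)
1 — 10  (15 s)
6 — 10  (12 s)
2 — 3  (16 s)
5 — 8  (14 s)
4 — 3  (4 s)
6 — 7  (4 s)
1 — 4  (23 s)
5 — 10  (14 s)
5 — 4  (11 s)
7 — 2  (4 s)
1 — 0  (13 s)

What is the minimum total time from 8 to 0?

27 s

Settle nodes by increasing distance from 8:
8: 0
6: 6  (via 8)
7: 10  (via 6)
2: 14  (via 7)
5: 14  (via 8)
3: 16  (via 6)
10: 16  (via 7)
9: 19  (via 3)
1: 20  (via 6)
4: 20  (via 3)
0: 27  (via 10)
Shortest route: 8 → 6 → 7 → 10 → 0 = 27 s.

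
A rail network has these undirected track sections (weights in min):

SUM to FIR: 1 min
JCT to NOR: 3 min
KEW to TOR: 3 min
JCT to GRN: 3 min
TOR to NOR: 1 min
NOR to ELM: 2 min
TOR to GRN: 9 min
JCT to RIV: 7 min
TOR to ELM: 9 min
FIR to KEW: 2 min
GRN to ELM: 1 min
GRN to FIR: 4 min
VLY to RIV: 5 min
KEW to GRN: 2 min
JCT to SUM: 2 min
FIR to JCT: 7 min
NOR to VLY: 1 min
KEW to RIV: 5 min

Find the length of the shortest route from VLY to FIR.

Shortest distances from VLY:
VLY: 0
NOR: 1  (via VLY)
TOR: 2  (via NOR)
ELM: 3  (via NOR)
JCT: 4  (via NOR)
GRN: 4  (via ELM)
RIV: 5  (via VLY)
KEW: 5  (via TOR)
SUM: 6  (via JCT)
FIR: 7  (via KEW)
Shortest route: VLY → NOR → TOR → KEW → FIR = 7 min.

7 min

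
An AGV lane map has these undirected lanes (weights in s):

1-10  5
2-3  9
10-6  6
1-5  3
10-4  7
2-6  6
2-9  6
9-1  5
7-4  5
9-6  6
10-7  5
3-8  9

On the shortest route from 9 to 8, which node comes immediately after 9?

2

Compare a few routes:
9 - 1 - 10 - 6 - 2 - 3 - 8: 5+5+6+6+9+9 = 40
9 - 2 - 3 - 8: 6+9+9 = 24
9 - 6 - 2 - 3 - 8: 6+6+9+9 = 30
Cheapest is 9 - 2 - 3 - 8 at 24 s.
So from 9 the first move is to 2.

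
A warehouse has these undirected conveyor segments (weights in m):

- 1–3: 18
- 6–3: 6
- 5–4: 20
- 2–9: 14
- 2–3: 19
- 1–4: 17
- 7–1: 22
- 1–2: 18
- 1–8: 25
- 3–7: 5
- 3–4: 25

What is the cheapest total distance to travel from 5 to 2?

Enumerating some paths:
5 - 4 - 1 - 2: 20+17+18 = 55
5 - 4 - 3 - 2: 20+25+19 = 64
Cheapest is 5 - 4 - 1 - 2 at 55 m.

55 m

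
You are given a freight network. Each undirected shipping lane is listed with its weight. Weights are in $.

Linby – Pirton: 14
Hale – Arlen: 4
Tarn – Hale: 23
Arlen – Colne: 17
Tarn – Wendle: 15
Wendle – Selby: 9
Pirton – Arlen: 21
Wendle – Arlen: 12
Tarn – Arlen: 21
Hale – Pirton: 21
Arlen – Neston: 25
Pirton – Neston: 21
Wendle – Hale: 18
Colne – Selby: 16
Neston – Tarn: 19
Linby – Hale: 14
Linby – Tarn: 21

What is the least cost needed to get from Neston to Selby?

Enumerating some paths:
Neston → Arlen → Wendle → Selby: 25+12+9 = 46
Neston → Tarn → Wendle → Selby: 19+15+9 = 43
Neston → Arlen → Hale → Wendle → Selby: 25+4+18+9 = 56
Cheapest is Neston → Tarn → Wendle → Selby at $43.

$43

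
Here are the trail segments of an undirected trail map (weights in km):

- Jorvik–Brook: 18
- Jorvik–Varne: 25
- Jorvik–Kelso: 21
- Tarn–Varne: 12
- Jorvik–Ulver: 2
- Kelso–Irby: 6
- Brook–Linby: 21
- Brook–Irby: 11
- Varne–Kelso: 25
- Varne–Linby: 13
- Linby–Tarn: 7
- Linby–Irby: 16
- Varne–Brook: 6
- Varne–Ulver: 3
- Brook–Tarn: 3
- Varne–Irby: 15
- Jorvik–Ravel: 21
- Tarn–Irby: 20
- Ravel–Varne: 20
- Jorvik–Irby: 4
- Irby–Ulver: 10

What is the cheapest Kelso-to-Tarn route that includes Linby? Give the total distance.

Best Kelso to Linby: Kelso → Irby → Linby costing 22
Best Linby to Tarn: Linby → Tarn costing 7
Total via Linby: 22 + 7 = 29 km.

29 km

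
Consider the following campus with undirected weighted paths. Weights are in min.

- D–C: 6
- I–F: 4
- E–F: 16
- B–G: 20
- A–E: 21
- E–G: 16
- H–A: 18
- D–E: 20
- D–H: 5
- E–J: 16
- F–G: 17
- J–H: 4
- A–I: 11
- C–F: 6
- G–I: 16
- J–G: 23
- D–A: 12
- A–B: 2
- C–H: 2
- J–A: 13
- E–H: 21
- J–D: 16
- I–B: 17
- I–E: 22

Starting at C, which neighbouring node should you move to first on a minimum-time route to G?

Enumerating some paths:
C → F → E → G: 6+16+16 = 38
C → F → I → G: 6+4+16 = 26
C → H → J → G: 2+4+23 = 29
C → F → G: 6+17 = 23
Cheapest is C → F → G at 23 min.
So from C the first move is to F.

F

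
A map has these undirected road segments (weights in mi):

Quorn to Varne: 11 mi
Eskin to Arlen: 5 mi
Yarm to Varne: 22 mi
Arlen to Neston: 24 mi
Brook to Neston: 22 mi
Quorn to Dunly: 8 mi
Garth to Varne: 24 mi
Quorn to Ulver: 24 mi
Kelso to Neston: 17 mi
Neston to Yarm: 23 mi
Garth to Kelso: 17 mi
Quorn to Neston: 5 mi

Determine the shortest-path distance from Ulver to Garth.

59 mi

Compare a few routes:
Ulver → Quorn → Neston → Yarm → Varne → Garth: 24+5+23+22+24 = 98
Ulver → Quorn → Neston → Kelso → Garth: 24+5+17+17 = 63
Ulver → Quorn → Varne → Garth: 24+11+24 = 59
The minimum is 59 mi via Ulver → Quorn → Varne → Garth.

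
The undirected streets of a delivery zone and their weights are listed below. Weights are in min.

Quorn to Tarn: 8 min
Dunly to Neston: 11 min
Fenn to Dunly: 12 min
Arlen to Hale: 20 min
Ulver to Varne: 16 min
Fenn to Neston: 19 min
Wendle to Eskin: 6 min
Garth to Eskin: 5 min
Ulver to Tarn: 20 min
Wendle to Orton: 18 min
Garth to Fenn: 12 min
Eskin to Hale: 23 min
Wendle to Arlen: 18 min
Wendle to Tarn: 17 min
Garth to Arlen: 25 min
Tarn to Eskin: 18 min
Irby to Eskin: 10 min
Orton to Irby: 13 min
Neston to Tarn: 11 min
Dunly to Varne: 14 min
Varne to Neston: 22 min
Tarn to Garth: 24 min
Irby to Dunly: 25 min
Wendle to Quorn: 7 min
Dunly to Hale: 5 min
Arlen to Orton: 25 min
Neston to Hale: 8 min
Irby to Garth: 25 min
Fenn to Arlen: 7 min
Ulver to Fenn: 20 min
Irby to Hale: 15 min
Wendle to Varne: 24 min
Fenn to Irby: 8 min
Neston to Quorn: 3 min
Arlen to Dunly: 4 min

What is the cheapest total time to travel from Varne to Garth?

35 min

Running Dijkstra from Varne:
Varne: 0
Dunly: 14  (via Varne)
Ulver: 16  (via Varne)
Arlen: 18  (via Dunly)
Hale: 19  (via Dunly)
Neston: 22  (via Varne)
Wendle: 24  (via Varne)
Fenn: 25  (via Arlen)
Quorn: 25  (via Neston)
Eskin: 30  (via Wendle)
Irby: 33  (via Fenn)
Tarn: 33  (via Neston)
Garth: 35  (via Eskin)
Shortest route: Varne → Wendle → Eskin → Garth = 35 min.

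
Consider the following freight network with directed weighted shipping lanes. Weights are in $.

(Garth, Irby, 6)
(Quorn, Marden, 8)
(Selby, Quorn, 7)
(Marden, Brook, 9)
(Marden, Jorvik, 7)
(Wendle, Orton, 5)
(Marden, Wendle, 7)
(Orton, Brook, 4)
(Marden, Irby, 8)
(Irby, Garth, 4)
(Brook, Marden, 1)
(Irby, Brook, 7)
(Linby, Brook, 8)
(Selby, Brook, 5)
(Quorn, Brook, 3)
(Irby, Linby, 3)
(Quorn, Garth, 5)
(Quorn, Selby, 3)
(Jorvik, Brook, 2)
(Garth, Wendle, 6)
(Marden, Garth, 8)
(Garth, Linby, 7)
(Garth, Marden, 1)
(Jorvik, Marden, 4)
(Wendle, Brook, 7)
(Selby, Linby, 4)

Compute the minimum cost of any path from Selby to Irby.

Compare a few routes:
Selby–Brook–Marden–Irby: 5+1+8 = 14
Selby–Quorn–Brook–Marden–Irby: 7+3+1+8 = 19
Selby–Quorn–Garth–Irby: 7+5+6 = 18
The minimum is $14 via Selby–Brook–Marden–Irby.

$14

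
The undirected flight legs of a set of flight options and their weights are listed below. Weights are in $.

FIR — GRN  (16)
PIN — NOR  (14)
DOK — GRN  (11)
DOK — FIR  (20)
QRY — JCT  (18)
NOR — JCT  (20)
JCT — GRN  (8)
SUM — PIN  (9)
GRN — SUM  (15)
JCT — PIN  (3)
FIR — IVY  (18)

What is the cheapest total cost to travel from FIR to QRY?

$42

Running Dijkstra from FIR:
FIR: 0
GRN: 16  (via FIR)
IVY: 18  (via FIR)
DOK: 20  (via FIR)
JCT: 24  (via GRN)
PIN: 27  (via JCT)
SUM: 31  (via GRN)
NOR: 41  (via PIN)
QRY: 42  (via JCT)
Shortest route: FIR → GRN → JCT → QRY = $42.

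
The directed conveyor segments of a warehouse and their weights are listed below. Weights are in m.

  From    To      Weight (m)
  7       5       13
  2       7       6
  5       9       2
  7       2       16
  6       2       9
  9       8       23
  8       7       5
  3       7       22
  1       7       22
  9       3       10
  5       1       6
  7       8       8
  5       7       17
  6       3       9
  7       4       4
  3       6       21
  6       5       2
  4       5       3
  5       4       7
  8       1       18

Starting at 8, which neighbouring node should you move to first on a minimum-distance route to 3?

Compare a few routes:
8 - 7 - 4 - 5 - 9 - 3: 5+4+3+2+10 = 24
8 - 7 - 5 - 9 - 3: 5+13+2+10 = 30
The minimum is 24 m via 8 - 7 - 4 - 5 - 9 - 3.
So from 8 the first move is to 7.

7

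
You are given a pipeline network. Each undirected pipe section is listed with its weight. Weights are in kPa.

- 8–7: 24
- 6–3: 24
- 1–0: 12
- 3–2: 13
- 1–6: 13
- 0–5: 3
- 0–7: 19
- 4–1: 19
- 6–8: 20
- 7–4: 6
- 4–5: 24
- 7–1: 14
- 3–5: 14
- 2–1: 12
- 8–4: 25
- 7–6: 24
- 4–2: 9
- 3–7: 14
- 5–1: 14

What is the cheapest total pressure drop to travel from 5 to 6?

27 kPa

Running Dijkstra from 5:
5: 0
0: 3  (via 5)
1: 14  (via 5)
3: 14  (via 5)
7: 22  (via 0)
4: 24  (via 5)
2: 26  (via 1)
6: 27  (via 1)
Shortest route: 5 → 1 → 6 = 27 kPa.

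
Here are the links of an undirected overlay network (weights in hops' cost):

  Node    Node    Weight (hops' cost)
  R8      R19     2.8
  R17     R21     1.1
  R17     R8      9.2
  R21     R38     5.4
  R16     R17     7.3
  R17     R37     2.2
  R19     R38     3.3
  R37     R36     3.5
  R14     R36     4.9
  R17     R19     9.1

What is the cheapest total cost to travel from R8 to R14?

Candidate routes:
R8 - R19 - R38 - R21 - R17 - R37 - R36 - R14: 2.8+3.3+5.4+1.1+2.2+3.5+4.9 = 23.2
R8 - R17 - R37 - R36 - R14: 9.2+2.2+3.5+4.9 = 19.8
R8 - R19 - R17 - R37 - R36 - R14: 2.8+9.1+2.2+3.5+4.9 = 22.5
Cheapest is R8 - R17 - R37 - R36 - R14 at 19.8 hops' cost.

19.8 hops' cost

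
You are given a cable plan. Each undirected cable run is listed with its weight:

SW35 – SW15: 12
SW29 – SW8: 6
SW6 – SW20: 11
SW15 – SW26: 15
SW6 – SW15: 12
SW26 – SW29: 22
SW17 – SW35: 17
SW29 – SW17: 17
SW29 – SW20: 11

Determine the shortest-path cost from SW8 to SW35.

Compare a few routes:
SW8 → SW29 → SW26 → SW15 → SW35: 6+22+15+12 = 55
SW8 → SW29 → SW17 → SW35: 6+17+17 = 40
SW8 → SW29 → SW20 → SW6 → SW15 → SW35: 6+11+11+12+12 = 52
Cheapest is SW8 → SW29 → SW17 → SW35 at 40.

40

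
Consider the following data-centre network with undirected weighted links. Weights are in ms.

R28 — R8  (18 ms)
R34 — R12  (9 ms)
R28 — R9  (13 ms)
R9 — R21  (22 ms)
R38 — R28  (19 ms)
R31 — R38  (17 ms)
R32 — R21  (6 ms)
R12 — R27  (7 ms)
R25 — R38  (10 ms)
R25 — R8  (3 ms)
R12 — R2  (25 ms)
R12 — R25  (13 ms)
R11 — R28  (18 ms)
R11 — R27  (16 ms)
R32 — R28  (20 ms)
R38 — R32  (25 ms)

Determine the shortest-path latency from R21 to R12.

Running Dijkstra from R21:
R21: 0
R32: 6  (via R21)
R9: 22  (via R21)
R28: 26  (via R32)
R38: 31  (via R32)
R25: 41  (via R38)
R11: 44  (via R28)
R8: 44  (via R28)
R31: 48  (via R38)
R12: 54  (via R25)
Shortest route: R21–R32–R38–R25–R12 = 54 ms.

54 ms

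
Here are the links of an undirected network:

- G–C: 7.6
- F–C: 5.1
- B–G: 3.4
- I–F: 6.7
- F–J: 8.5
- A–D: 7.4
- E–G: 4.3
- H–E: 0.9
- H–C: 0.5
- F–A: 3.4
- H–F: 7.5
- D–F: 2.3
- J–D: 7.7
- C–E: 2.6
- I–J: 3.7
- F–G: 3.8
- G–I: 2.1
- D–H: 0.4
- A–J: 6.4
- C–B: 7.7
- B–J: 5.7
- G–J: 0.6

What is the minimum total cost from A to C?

Candidate routes:
A–F–D–H–C: 3.4+2.3+0.4+0.5 = 6.6
A–D–H–C: 7.4+0.4+0.5 = 8.3
The minimum is 6.6 via A–F–D–H–C.

6.6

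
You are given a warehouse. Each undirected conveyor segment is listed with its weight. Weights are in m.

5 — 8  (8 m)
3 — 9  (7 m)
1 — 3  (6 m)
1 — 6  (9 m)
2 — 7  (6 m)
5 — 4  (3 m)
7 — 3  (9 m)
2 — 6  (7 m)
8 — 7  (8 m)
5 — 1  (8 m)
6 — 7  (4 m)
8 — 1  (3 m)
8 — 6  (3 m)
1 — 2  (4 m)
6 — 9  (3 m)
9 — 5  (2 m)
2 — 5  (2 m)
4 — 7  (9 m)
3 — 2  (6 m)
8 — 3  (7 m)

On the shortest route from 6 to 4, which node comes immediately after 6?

9

Enumerating some paths:
6 - 2 - 5 - 4: 7+2+3 = 12
6 - 9 - 5 - 4: 3+2+3 = 8
Cheapest is 6 - 9 - 5 - 4 at 8 m.
So from 6 the first move is to 9.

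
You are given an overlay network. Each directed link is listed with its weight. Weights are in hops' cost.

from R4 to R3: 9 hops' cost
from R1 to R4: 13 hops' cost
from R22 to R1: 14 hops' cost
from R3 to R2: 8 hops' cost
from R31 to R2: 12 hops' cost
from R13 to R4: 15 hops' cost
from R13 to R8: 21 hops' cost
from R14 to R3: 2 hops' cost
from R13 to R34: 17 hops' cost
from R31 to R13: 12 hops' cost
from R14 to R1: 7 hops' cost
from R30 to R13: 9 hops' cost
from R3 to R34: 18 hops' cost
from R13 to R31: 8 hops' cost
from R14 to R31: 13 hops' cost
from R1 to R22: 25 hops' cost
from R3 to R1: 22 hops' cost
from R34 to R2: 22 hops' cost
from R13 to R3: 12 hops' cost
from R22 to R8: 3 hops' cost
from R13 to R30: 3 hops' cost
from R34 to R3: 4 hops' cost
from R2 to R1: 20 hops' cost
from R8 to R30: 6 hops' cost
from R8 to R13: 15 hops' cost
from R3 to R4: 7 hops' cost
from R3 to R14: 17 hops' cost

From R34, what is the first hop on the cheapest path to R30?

Enumerating some paths:
R34 - R3 - R1 - R22 - R8 - R30: 4+22+25+3+6 = 60
R34 - R3 - R14 - R1 - R22 - R8 - R30: 4+17+7+25+3+6 = 62
R34 - R3 - R14 - R31 - R13 - R30: 4+17+13+12+3 = 49
The minimum is 49 hops' cost via R34 - R3 - R14 - R31 - R13 - R30.
So from R34 the first move is to R3.

R3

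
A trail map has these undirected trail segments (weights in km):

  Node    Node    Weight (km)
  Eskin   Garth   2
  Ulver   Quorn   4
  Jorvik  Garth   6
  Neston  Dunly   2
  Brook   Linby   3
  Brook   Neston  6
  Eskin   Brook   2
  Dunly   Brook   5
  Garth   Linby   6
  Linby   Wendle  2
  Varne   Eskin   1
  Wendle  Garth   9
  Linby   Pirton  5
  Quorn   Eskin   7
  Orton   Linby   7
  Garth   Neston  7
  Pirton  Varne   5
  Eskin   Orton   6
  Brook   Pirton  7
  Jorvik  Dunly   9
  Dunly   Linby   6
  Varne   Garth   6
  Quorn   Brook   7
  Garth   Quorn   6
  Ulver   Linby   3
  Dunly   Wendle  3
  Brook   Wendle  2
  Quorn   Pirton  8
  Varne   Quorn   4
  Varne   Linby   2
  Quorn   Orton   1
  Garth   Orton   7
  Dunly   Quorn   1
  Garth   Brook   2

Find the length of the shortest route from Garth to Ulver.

8 km

Shortest distances from Garth:
Garth: 0
Brook: 2  (via Garth)
Eskin: 2  (via Garth)
Varne: 3  (via Eskin)
Wendle: 4  (via Brook)
Linby: 5  (via Brook)
Quorn: 6  (via Garth)
Jorvik: 6  (via Garth)
Dunly: 7  (via Brook)
Neston: 7  (via Garth)
Orton: 7  (via Garth)
Pirton: 8  (via Varne)
Ulver: 8  (via Linby)
Shortest route: Garth–Brook–Linby–Ulver = 8 km.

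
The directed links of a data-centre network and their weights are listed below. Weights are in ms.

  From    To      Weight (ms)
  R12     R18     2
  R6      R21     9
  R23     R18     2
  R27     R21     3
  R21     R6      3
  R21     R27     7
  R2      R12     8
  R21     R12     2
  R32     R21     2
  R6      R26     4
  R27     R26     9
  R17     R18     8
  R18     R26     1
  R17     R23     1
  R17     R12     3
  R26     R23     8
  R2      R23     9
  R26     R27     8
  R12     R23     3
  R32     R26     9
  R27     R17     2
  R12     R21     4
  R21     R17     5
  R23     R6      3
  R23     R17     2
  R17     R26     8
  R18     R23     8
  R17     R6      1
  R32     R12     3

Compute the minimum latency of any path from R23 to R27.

Settle nodes by increasing distance from R23:
R23: 0
R17: 2  (via R23)
R18: 2  (via R23)
R26: 3  (via R18)
R6: 3  (via R23)
R12: 5  (via R17)
R21: 9  (via R12)
R27: 11  (via R26)
Shortest route: R23–R18–R26–R27 = 11 ms.

11 ms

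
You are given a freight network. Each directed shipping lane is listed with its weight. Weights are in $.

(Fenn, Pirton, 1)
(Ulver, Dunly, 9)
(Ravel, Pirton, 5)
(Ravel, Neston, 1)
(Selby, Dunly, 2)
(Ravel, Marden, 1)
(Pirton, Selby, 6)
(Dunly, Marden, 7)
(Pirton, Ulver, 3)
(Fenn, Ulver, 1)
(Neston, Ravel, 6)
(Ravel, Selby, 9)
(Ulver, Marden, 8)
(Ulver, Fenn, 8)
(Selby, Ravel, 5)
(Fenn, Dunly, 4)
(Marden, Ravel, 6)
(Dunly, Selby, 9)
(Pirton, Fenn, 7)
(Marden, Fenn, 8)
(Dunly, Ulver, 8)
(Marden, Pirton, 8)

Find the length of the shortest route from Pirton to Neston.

Candidate routes:
Pirton - Ulver - Marden - Ravel - Neston: 3+8+6+1 = 18
Pirton - Selby - Ravel - Neston: 6+5+1 = 12
Cheapest is Pirton - Selby - Ravel - Neston at $12.

$12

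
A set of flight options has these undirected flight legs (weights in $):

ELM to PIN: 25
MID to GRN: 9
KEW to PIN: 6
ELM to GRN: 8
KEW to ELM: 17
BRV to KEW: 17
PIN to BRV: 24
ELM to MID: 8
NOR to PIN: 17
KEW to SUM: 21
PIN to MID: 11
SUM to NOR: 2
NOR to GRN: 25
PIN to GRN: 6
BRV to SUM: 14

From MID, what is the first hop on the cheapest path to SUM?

Candidate routes:
MID - GRN - PIN - NOR - SUM: 9+6+17+2 = 34
MID - PIN - NOR - SUM: 11+17+2 = 30
Cheapest is MID - PIN - NOR - SUM at $30.
So from MID the first move is to PIN.

PIN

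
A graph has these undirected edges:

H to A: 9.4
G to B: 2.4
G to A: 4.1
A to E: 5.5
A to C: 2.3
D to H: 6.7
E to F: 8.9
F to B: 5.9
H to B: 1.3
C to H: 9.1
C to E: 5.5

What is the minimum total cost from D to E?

20

Compare a few routes:
D–H–B–G–A–E: 6.7+1.3+2.4+4.1+5.5 = 20
D–H–C–E: 6.7+9.1+5.5 = 21.3
The minimum is 20 via D–H–B–G–A–E.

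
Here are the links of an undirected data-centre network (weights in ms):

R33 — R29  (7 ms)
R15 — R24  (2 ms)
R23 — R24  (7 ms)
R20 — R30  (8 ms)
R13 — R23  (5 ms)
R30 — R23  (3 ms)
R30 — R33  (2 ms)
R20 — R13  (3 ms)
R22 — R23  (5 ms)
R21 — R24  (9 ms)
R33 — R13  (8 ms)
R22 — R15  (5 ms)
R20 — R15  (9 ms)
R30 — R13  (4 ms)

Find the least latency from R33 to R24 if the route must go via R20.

20 ms

Best R33 to R20: R33–R30–R13–R20 costing 9
Best R20 to R24: R20–R15–R24 costing 11
Total via R20: 9 + 11 = 20 ms.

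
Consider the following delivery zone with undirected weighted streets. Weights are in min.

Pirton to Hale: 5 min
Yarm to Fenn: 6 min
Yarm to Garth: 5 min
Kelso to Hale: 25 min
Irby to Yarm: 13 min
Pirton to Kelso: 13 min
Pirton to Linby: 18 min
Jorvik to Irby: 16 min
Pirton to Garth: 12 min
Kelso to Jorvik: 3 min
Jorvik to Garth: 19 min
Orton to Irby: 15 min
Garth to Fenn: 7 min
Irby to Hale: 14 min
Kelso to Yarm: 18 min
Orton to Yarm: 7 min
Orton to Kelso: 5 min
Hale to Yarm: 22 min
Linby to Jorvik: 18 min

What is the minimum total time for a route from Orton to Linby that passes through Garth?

42 min

Shortest Orton→Garth: Orton–Yarm–Garth = 12
Shortest Garth→Linby: Garth–Pirton–Linby = 30
Total via Garth: 12 + 30 = 42 min.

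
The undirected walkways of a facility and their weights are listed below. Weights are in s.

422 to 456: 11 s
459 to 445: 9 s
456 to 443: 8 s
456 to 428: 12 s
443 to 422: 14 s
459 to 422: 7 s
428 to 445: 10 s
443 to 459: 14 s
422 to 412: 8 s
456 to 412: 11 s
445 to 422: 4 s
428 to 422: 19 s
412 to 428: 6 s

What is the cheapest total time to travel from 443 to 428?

Compare a few routes:
443 - 456 - 412 - 428: 8+11+6 = 25
443 - 422 - 412 - 428: 14+8+6 = 28
443 - 456 - 428: 8+12 = 20
The minimum is 20 s via 443 - 456 - 428.

20 s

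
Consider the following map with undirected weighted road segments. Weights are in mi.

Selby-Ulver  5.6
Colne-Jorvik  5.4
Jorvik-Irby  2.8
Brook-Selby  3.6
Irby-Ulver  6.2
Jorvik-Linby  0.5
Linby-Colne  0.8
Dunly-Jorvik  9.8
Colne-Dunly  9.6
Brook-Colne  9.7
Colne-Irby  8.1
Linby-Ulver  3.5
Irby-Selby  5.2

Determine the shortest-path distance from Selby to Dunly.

Compare a few routes:
Selby → Irby → Jorvik → Linby → Colne → Dunly: 5.2+2.8+0.5+0.8+9.6 = 18.9
Selby → Irby → Jorvik → Dunly: 5.2+2.8+9.8 = 17.8
Selby → Ulver → Linby → Jorvik → Dunly: 5.6+3.5+0.5+9.8 = 19.4
The minimum is 17.8 mi via Selby → Irby → Jorvik → Dunly.

17.8 mi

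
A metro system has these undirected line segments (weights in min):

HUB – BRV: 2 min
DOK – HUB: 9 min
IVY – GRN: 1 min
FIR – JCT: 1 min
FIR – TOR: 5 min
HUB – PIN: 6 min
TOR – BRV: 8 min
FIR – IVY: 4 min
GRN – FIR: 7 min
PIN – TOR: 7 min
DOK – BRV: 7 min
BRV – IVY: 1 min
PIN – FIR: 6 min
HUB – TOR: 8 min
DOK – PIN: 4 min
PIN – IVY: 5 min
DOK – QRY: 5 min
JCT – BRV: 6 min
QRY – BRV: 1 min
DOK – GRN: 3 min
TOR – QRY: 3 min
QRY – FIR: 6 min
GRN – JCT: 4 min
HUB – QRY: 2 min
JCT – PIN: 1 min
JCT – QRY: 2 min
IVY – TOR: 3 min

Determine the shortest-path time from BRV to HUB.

Enumerating some paths:
BRV–HUB: 2 = 2
BRV–QRY–HUB: 1+2 = 3
The minimum is 2 min via BRV–HUB.

2 min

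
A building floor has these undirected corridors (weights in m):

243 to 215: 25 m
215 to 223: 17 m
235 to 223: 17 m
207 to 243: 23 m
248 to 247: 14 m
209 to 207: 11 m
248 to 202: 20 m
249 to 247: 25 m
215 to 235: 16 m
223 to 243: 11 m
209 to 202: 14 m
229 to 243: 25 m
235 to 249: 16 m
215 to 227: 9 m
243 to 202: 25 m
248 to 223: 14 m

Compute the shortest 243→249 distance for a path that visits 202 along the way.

84 m

Shortest 243→202: 243 → 202 = 25
Best 202 to 249: 202 → 248 → 247 → 249 costing 59
Total via 202: 25 + 59 = 84 m.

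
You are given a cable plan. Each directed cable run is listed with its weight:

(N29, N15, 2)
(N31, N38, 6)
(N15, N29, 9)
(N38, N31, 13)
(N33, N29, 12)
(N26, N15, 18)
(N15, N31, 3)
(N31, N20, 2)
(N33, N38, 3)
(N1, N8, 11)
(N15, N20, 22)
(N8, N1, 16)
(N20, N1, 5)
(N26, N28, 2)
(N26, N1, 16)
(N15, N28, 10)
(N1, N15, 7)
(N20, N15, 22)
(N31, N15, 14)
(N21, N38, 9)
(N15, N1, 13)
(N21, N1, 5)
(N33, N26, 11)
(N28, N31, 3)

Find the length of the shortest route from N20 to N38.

21

Enumerating some paths:
N20 - N15 - N28 - N31 - N38: 22+10+3+6 = 41
N20 - N15 - N31 - N38: 22+3+6 = 31
N20 - N1 - N15 - N31 - N38: 5+7+3+6 = 21
N20 - N1 - N15 - N28 - N31 - N38: 5+7+10+3+6 = 31
The minimum is 21 via N20 - N1 - N15 - N31 - N38.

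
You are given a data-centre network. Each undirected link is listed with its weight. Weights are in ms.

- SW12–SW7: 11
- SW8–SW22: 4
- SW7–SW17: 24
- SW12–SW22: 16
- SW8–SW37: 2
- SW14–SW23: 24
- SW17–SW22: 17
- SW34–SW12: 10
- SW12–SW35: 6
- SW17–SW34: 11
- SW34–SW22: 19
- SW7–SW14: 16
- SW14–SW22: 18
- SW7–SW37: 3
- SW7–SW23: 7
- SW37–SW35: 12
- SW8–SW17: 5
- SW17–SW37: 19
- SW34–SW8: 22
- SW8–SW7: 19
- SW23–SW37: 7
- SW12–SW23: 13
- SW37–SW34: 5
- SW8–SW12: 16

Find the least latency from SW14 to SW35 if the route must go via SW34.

40 ms

Shortest SW14→SW34: SW14 → SW7 → SW37 → SW34 = 24
Shortest SW34→SW35: SW34 → SW12 → SW35 = 16
Total via SW34: 24 + 16 = 40 ms.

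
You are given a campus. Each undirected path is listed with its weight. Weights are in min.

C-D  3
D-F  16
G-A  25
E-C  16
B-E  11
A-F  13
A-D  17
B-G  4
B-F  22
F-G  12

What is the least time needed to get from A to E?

36 min

Candidate routes:
A → F → G → B → E: 13+12+4+11 = 40
A → G → B → E: 25+4+11 = 40
A → D → C → E: 17+3+16 = 36
A → F → B → E: 13+22+11 = 46
Cheapest is A → D → C → E at 36 min.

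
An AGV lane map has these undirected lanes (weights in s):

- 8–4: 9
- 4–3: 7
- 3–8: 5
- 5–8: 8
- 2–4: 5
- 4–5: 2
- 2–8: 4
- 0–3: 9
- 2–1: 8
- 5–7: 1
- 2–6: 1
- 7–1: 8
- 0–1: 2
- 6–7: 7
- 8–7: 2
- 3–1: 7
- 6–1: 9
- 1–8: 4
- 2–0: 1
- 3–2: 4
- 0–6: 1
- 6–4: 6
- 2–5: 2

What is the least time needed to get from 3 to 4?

Candidate routes:
3–4: 7 = 7
3–2–5–4: 4+2+2 = 8
The minimum is 7 s via 3–4.

7 s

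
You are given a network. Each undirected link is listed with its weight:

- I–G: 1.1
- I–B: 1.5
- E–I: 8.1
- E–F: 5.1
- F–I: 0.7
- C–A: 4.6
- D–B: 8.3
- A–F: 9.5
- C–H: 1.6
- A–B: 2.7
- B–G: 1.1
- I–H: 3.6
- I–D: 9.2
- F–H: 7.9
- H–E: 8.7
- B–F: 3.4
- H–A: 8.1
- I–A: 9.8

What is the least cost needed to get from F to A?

Enumerating some paths:
F → B → A: 3.4+2.7 = 6.1
F → I → B → A: 0.7+1.5+2.7 = 4.9
F → I → G → B → A: 0.7+1.1+1.1+2.7 = 5.6
Cheapest is F → I → B → A at 4.9.

4.9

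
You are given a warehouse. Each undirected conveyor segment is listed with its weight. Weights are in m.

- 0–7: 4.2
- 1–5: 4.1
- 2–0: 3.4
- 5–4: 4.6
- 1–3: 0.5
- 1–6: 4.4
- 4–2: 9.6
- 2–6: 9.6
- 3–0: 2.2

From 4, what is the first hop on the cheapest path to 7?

5

Candidate routes:
4 → 5 → 1 → 3 → 0 → 7: 4.6+4.1+0.5+2.2+4.2 = 15.6
4 → 5 → 1 → 6 → 2 → 0 → 7: 4.6+4.1+4.4+9.6+3.4+4.2 = 30.3
4 → 2 → 6 → 1 → 3 → 0 → 7: 9.6+9.6+4.4+0.5+2.2+4.2 = 30.5
4 → 2 → 0 → 7: 9.6+3.4+4.2 = 17.2
The minimum is 15.6 m via 4 → 5 → 1 → 3 → 0 → 7.
So from 4 the first move is to 5.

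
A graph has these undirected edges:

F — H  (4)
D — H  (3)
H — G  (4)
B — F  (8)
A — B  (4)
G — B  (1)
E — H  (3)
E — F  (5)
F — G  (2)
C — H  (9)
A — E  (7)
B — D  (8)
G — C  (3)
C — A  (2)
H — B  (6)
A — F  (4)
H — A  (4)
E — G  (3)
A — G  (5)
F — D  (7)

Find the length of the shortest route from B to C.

4

Settle nodes by increasing distance from B:
B: 0
G: 1  (via B)
F: 3  (via G)
A: 4  (via B)
C: 4  (via G)
Shortest route: B → G → C = 4.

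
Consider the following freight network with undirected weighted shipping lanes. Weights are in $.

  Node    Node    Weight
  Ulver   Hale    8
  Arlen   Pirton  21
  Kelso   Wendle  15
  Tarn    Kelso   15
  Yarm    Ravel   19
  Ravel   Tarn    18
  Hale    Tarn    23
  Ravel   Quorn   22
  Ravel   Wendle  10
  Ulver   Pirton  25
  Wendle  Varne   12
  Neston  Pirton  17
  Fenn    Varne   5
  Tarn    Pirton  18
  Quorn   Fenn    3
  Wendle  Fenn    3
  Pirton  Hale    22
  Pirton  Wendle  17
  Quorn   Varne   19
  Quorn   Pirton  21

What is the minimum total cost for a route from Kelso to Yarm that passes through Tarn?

Shortest Kelso→Tarn: Kelso → Tarn = 15
Shortest Tarn→Yarm: Tarn → Ravel → Yarm = 37
Total via Tarn: 15 + 37 = $52.

$52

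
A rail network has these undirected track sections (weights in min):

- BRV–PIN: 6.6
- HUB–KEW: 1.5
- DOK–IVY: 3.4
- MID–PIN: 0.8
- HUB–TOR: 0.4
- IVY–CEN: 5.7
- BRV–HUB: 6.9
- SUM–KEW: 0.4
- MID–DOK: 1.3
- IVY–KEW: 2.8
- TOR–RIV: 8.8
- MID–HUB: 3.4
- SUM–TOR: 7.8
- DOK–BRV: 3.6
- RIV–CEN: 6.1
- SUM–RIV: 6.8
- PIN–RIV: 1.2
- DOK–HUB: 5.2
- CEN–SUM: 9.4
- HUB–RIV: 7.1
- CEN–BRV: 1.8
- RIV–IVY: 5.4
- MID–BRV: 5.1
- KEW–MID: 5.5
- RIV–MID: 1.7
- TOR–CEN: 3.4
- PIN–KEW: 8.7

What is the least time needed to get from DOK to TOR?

5.1 min

Candidate routes:
DOK → IVY → KEW → HUB → TOR: 3.4+2.8+1.5+0.4 = 8.1
DOK → HUB → TOR: 5.2+0.4 = 5.6
DOK → MID → HUB → TOR: 1.3+3.4+0.4 = 5.1
Cheapest is DOK → MID → HUB → TOR at 5.1 min.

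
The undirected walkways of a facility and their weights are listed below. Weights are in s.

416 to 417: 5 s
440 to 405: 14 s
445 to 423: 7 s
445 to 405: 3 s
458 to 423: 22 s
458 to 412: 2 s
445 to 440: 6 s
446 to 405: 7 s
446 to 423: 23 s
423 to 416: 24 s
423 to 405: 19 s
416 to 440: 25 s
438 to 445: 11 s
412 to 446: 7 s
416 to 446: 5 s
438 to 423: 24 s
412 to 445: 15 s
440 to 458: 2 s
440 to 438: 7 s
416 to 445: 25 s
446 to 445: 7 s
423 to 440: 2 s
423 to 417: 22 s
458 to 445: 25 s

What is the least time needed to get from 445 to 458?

8 s

Shortest distances from 445:
445: 0
405: 3  (via 445)
440: 6  (via 445)
423: 7  (via 445)
446: 7  (via 445)
458: 8  (via 440)
Shortest route: 445 → 440 → 458 = 8 s.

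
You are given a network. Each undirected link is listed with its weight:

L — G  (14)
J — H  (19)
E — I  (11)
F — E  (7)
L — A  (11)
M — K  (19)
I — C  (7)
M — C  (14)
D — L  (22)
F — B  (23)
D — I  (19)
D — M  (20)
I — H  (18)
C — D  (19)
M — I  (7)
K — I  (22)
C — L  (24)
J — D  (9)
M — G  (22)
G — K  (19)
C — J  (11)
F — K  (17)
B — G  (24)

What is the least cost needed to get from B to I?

41

Running Dijkstra from B:
B: 0
F: 23  (via B)
G: 24  (via B)
E: 30  (via F)
L: 38  (via G)
K: 40  (via F)
I: 41  (via E)
Shortest route: B–F–E–I = 41.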